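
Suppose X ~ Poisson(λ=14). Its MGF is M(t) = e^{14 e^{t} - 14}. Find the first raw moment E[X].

To find E[X], compute M^(1)(0):
M^(1)(t) = 14 e^{t} e^{14 e^{t} - 14}
M^(1)(0) = 14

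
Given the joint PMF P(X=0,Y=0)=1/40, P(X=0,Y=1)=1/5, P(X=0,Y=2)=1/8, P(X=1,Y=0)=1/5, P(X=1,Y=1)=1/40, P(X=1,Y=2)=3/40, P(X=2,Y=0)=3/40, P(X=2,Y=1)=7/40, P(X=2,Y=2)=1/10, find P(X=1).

P(X=1) = P(X=1,Y=0) + P(X=1,Y=1) + P(X=1,Y=2)
= 1/5 + 1/40 + 3/40
= 3/10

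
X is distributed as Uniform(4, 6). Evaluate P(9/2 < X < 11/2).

P(9/2 < X < 11/2) = ∫_{9/2}^{11/2} f(x) dx
where f(x) = \frac{1}{2}
= \frac{1}{2}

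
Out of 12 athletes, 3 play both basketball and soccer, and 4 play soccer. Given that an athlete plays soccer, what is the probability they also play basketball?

P(A ∩ B) = 3/12 = 1/4
P(B) = 4/12 = 1/3
P(A|B) = P(A ∩ B) / P(B) = (1/4) / (1/3) = 3/4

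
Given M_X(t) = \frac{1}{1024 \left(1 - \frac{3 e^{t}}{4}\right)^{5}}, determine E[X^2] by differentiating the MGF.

To find E[X^2], compute M^(2)(0):
M^(1)(t) = \frac{15 e^{t}}{4096 \left(1 - \frac{3 e^{t}}{4}\right)^{6}}
M^(2)(t) = \frac{15 e^{t}}{4096 \left(1 - \frac{3 e^{t}}{4}\right)^{6}} + \frac{135 e^{2 t}}{8192 \left(1 - \frac{3 e^{t}}{4}\right)^{7}}
M^(2)(0) = 285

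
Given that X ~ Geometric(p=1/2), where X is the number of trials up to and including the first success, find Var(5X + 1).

For X ~ Geometric(p=1/2), where X is the number of trials up to and including the first success:
Var(X) = 2
Var(5X + 1) = (5)² × Var(X) = 25 × 2 = 50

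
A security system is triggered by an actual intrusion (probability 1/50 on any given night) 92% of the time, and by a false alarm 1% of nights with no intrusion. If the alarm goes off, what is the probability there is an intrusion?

Let D = the rare event, + = positive/flagged.
P(D) = 1/50
P(+|D) = 92/100 = 23/25
P(+|D') = 1/100
P(+) = P(+|D)P(D) + P(+|D')P(D')
     = \frac{23}{25} × \frac{1}{50} + \frac{1}{100} × \frac{49}{50}
     = \frac{141}{5000}
P(D|+) = P(+|D)P(D)/P(+) = \frac{92}{141}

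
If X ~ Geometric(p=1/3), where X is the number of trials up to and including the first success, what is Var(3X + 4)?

For X ~ Geometric(p=1/3), where X is the number of trials up to and including the first success:
Var(X) = 6
Var(3X + 4) = (3)² × Var(X) = 9 × 6 = 54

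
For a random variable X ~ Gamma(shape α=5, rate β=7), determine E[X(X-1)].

E[X(X-1)] = E[X² - X] = E[X²] - E[X]
E[X] = \frac{5}{7}
E[X²] = Var(X) + (E[X])² = \frac{5}{49} + (\frac{5}{7})² = \frac{30}{49}
E[X(X-1)] = \frac{30}{49} - \frac{5}{7} = - \frac{5}{49}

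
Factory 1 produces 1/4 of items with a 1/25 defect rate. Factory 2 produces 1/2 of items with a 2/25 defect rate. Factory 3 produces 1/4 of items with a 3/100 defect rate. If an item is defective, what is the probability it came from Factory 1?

Using Bayes' theorem:
P(F1) = 1/4, P(D|F1) = 1/25
P(F2) = 1/2, P(D|F2) = 2/25
P(F3) = 1/4, P(D|F3) = 3/100
P(D) = P(D|F1)P(F1) + P(D|F2)P(F2) + P(D|F3)P(F3)
     = \frac{23}{400}
P(F1|D) = P(D|F1)P(F1) / P(D)
= \frac{4}{23}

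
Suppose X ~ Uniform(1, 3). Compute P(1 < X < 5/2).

P(1 < X < 5/2) = ∫_{1}^{5/2} f(x) dx
where f(x) = \frac{1}{2}
= \frac{3}{4}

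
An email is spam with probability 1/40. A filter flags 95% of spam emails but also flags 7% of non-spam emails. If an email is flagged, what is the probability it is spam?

Let D = the rare event, + = positive/flagged.
P(D) = 1/40
P(+|D) = 95/100 = 19/20
P(+|D') = 7/100
P(+) = P(+|D)P(D) + P(+|D')P(D')
     = \frac{19}{20} × \frac{1}{40} + \frac{7}{100} × \frac{39}{40}
     = \frac{23}{250}
P(D|+) = P(+|D)P(D)/P(+) = \frac{95}{368}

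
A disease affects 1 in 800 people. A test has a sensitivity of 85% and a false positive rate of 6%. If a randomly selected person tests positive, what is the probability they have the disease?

Let D = the rare event, + = positive/flagged.
P(D) = 1/800
P(+|D) = 85/100 = 17/20
P(+|D') = 6/100 = 3/50
P(+) = P(+|D)P(D) + P(+|D')P(D')
     = \frac{17}{20} × \frac{1}{800} + \frac{3}{50} × \frac{799}{800}
     = \frac{4879}{80000}
P(D|+) = P(+|D)P(D)/P(+) = \frac{5}{287}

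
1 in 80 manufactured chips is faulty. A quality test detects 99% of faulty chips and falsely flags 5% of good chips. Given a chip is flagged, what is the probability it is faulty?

Let D = the rare event, + = positive/flagged.
P(D) = 1/80
P(+|D) = 99/100
P(+|D') = 5/100 = 1/20
P(+) = P(+|D)P(D) + P(+|D')P(D')
     = \frac{99}{100} × \frac{1}{80} + \frac{1}{20} × \frac{79}{80}
     = \frac{247}{4000}
P(D|+) = P(+|D)P(D)/P(+) = \frac{99}{494}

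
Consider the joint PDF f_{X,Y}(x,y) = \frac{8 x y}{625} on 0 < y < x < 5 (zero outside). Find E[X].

f_X(x) = ∫_0^x \frac{8 x y}{625} dy = \frac{4 x^{3}}{625}
E[X] = ∫_0^5 x × (\frac{4 x^{3}}{625}) dx = 4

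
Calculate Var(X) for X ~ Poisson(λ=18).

For X ~ Poisson(λ=18):
Var(X) = 18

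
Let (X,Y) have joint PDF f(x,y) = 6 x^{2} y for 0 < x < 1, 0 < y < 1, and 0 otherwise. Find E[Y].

E[Y] = ∫_0^1 ∫_0^1 y × f(x,y) dx dy
= \frac{2}{3}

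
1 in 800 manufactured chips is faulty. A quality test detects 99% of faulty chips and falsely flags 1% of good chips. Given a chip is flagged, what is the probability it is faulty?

Let D = the rare event, + = positive/flagged.
P(D) = 1/800
P(+|D) = 99/100
P(+|D') = 1/100
P(+) = P(+|D)P(D) + P(+|D')P(D')
     = \frac{99}{100} × \frac{1}{800} + \frac{1}{100} × \frac{799}{800}
     = \frac{449}{40000}
P(D|+) = P(+|D)P(D)/P(+) = \frac{99}{898}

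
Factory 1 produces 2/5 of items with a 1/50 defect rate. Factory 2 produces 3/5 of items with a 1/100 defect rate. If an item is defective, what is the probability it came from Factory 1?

Using Bayes' theorem:
P(F1) = 2/5, P(D|F1) = 1/50
P(F2) = 3/5, P(D|F2) = 1/100
P(D) = P(D|F1)P(F1) + P(D|F2)P(F2)
     = \frac{7}{500}
P(F1|D) = P(D|F1)P(F1) / P(D)
= \frac{4}{7}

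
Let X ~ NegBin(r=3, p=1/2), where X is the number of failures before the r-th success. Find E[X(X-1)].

E[X(X-1)] = E[X² - X] = E[X²] - E[X]
E[X] = 3
E[X²] = Var(X) + (E[X])² = 6 + (3)² = 15
E[X(X-1)] = 15 - 3 = 12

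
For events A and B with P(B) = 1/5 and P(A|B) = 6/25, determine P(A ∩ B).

By definition, P(A|B) = P(A ∩ B) / P(B)
So P(A ∩ B) = P(A|B) × P(B)
= 6/25 × 1/5
= 6/125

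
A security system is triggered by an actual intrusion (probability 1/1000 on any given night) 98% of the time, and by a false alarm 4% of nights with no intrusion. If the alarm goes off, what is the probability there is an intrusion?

Let D = the rare event, + = positive/flagged.
P(D) = 1/1000
P(+|D) = 98/100 = 49/50
P(+|D') = 4/100 = 1/25
P(+) = P(+|D)P(D) + P(+|D')P(D')
     = \frac{49}{50} × \frac{1}{1000} + \frac{1}{25} × \frac{999}{1000}
     = \frac{2047}{50000}
P(D|+) = P(+|D)P(D)/P(+) = \frac{49}{2047}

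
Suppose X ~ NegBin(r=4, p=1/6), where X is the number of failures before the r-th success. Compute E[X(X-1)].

E[X(X-1)] = E[X² - X] = E[X²] - E[X]
E[X] = 20
E[X²] = Var(X) + (E[X])² = 120 + (20)² = 520
E[X(X-1)] = 520 - 20 = 500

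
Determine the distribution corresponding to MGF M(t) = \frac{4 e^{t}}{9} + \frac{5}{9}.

The MGF M(t) = \frac{4 e^{t}}{9} + \frac{5}{9} is the standard form for the Bernoulli distribution.
Comparing with the known MGF formula identifies: Bernoulli(p=4/9)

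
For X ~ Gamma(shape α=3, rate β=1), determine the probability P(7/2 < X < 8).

P(7/2 < X < 8) = ∫_{7/2}^{8} f(x) dx
where f(x) = \frac{x^{2} e^{- x}}{2}
= - \frac{41}{e^{8}} + \frac{85}{8 e^{\frac{7}{2}}}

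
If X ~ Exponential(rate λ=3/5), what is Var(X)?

For X ~ Exponential(rate λ=3/5):
Var(X) = \frac{25}{9}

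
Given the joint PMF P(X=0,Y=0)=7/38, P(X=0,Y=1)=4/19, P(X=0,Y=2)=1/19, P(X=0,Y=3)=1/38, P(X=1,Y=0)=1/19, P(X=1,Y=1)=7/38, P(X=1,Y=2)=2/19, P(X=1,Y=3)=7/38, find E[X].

First find marginal of X:
P(X=0) = 9/19
P(X=1) = 10/19
E[X] = 0 × 9/19 + 1 × 10/19 = 10/19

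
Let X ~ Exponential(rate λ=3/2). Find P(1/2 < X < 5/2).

P(1/2 < X < 5/2) = ∫_{1/2}^{5/2} f(x) dx
where f(x) = \frac{3 e^{- \frac{3 x}{2}}}{2}
= - \frac{1 - e^{3}}{e^{\frac{15}{4}}}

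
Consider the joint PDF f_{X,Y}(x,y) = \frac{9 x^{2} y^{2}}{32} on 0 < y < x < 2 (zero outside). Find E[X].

f_X(x) = ∫_0^x \frac{9 x^{2} y^{2}}{32} dy = \frac{3 x^{5}}{32}
E[X] = ∫_0^2 x × (\frac{3 x^{5}}{32}) dx = \frac{12}{7}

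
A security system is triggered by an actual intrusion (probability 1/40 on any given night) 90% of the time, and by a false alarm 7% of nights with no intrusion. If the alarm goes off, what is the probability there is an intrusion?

Let D = the rare event, + = positive/flagged.
P(D) = 1/40
P(+|D) = 90/100 = 9/10
P(+|D') = 7/100
P(+) = P(+|D)P(D) + P(+|D')P(D')
     = \frac{9}{10} × \frac{1}{40} + \frac{7}{100} × \frac{39}{40}
     = \frac{363}{4000}
P(D|+) = P(+|D)P(D)/P(+) = \frac{30}{121}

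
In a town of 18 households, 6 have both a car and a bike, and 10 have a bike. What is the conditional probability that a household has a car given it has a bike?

P(A ∩ B) = 6/18 = 1/3
P(B) = 10/18 = 5/9
P(A|B) = P(A ∩ B) / P(B) = (1/3) / (5/9) = 3/5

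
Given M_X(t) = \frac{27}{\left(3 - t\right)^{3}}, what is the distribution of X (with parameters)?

The MGF M(t) = \frac{27}{\left(3 - t\right)^{3}} is the standard form for the Gamma distribution.
Comparing with the known MGF formula identifies: Gamma(shape α=3, rate β=3)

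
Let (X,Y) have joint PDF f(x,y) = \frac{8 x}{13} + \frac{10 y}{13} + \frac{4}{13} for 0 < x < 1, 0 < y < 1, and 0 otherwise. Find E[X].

E[X] = ∫_0^1 ∫_0^1 x × f(x,y) dy dx
= ∫_0^1 ∫_0^1 x × (\frac{8 x}{13} + \frac{10 y}{13} + \frac{4}{13}) dy dx
= \frac{43}{78}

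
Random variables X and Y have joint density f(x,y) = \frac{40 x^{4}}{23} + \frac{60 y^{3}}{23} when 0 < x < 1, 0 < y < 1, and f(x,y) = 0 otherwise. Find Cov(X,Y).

E[XY] = ∫∫ xy × f(x,y) dx dy = \frac{28}{69}
E[X] = \frac{85}{138}
E[Y] = \frac{16}{23}
Cov(X,Y) = E[XY] - E[X]E[Y] = - \frac{12}{529}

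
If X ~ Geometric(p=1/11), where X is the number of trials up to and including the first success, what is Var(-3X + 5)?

For X ~ Geometric(p=1/11), where X is the number of trials up to and including the first success:
Var(X) = 110
Var(-3X + 5) = (-3)² × Var(X) = 9 × 110 = 990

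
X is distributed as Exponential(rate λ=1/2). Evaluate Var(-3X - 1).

For X ~ Exponential(rate λ=1/2):
Var(X) = 4
Var(-3X - 1) = (-3)² × Var(X) = 9 × 4 = 36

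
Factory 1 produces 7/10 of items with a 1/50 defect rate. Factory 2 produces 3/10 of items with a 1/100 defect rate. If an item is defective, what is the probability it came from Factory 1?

Using Bayes' theorem:
P(F1) = 7/10, P(D|F1) = 1/50
P(F2) = 3/10, P(D|F2) = 1/100
P(D) = P(D|F1)P(F1) + P(D|F2)P(F2)
     = \frac{17}{1000}
P(F1|D) = P(D|F1)P(F1) / P(D)
= \frac{14}{17}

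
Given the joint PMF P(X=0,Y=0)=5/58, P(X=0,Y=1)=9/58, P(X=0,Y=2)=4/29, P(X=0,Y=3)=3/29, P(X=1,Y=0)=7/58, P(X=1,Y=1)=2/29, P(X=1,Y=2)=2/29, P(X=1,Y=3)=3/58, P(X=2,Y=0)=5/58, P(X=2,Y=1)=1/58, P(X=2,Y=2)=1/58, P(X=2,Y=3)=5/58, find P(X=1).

P(X=1) = P(X=1,Y=0) + P(X=1,Y=1) + P(X=1,Y=2) + P(X=1,Y=3)
= 7/58 + 2/29 + 2/29 + 3/58
= 9/29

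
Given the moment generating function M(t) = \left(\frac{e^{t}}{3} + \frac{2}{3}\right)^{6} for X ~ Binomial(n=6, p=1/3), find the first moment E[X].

To find E[X], compute M^(1)(0):
M^(1)(t) = 2 \left(\frac{e^{t}}{3} + \frac{2}{3}\right)^{5} e^{t}
M^(1)(0) = 2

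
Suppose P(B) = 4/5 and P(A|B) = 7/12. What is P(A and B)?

By definition, P(A|B) = P(A ∩ B) / P(B)
So P(A ∩ B) = P(A|B) × P(B)
= 7/12 × 4/5
= 7/15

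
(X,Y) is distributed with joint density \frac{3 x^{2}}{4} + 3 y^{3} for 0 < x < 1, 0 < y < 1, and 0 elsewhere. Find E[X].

E[X] = ∫_0^1 ∫_0^1 x × f(x,y) dy dx
= ∫_0^1 ∫_0^1 x × (\frac{3 x^{2}}{4} + 3 y^{3}) dy dx
= \frac{9}{16}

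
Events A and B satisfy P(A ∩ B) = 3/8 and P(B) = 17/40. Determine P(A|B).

P(A|B) = P(A ∩ B) / P(B)
= (3/8) / (17/40)
= 15/17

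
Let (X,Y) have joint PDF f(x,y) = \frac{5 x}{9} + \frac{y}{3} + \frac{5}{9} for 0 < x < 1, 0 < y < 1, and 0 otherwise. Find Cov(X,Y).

E[XY] = ∫∫ xy × f(x,y) dx dy = \frac{31}{108}
E[X] = \frac{59}{108}
E[Y] = \frac{19}{36}
Cov(X,Y) = E[XY] - E[X]E[Y] = - \frac{5}{3888}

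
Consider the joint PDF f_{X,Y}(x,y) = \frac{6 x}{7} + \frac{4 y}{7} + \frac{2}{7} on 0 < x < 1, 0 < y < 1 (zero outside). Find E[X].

E[X] = ∫_0^1 ∫_0^1 x × f(x,y) dy dx
= ∫_0^1 ∫_0^1 x × (\frac{6 x}{7} + \frac{4 y}{7} + \frac{2}{7}) dy dx
= \frac{4}{7}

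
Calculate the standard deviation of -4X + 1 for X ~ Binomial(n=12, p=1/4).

For X ~ Binomial(n=12, p=1/4):
Var(X) = \frac{9}{4}
SD(X) = √(Var(X)) = √(\frac{9}{4}) = \frac{3}{2}
SD(-4X + 1) = |-4| × SD(X) = 4 × \frac{3}{2} = 6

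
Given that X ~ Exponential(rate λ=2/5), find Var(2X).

For X ~ Exponential(rate λ=2/5):
Var(X) = \frac{25}{4}
Var(2X) = (2)² × Var(X) = 4 × \frac{25}{4} = 25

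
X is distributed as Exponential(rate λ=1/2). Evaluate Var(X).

For X ~ Exponential(rate λ=1/2):
Var(X) = 4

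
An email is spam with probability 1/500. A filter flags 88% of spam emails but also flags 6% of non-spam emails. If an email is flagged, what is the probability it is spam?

Let D = the rare event, + = positive/flagged.
P(D) = 1/500
P(+|D) = 88/100 = 22/25
P(+|D') = 6/100 = 3/50
P(+) = P(+|D)P(D) + P(+|D')P(D')
     = \frac{22}{25} × \frac{1}{500} + \frac{3}{50} × \frac{499}{500}
     = \frac{1541}{25000}
P(D|+) = P(+|D)P(D)/P(+) = \frac{44}{1541}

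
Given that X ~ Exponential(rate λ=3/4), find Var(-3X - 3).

For X ~ Exponential(rate λ=3/4):
Var(X) = \frac{16}{9}
Var(-3X - 3) = (-3)² × Var(X) = 9 × \frac{16}{9} = 16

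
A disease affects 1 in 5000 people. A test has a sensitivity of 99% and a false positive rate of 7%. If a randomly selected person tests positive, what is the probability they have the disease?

Let D = the rare event, + = positive/flagged.
P(D) = 1/5000
P(+|D) = 99/100
P(+|D') = 7/100
P(+) = P(+|D)P(D) + P(+|D')P(D')
     = \frac{99}{100} × \frac{1}{5000} + \frac{7}{100} × \frac{4999}{5000}
     = \frac{8773}{125000}
P(D|+) = P(+|D)P(D)/P(+) = \frac{99}{35092}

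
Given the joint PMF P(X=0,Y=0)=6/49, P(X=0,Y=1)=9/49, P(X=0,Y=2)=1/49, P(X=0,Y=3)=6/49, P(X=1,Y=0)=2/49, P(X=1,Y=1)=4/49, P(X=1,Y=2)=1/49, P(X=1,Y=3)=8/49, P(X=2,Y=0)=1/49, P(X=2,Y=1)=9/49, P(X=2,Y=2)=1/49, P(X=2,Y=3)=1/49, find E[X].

First find marginal of X:
P(X=0) = 22/49
P(X=1) = 15/49
P(X=2) = 12/49
E[X] = 0 × 22/49 + 1 × 15/49 + 2 × 12/49 = 39/49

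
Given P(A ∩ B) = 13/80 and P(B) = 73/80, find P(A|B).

P(A|B) = P(A ∩ B) / P(B)
= (13/80) / (73/80)
= 13/73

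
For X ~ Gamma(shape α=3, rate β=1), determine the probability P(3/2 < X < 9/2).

P(3/2 < X < 9/2) = ∫_{3/2}^{9/2} f(x) dx
where f(x) = \frac{x^{2} e^{- x}}{2}
= \frac{-125 + 29 e^{3}}{8 e^{\frac{9}{2}}}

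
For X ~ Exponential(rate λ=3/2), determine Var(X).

For X ~ Exponential(rate λ=3/2):
Var(X) = \frac{4}{9}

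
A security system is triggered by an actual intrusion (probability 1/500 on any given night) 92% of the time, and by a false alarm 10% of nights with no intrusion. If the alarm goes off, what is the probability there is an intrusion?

Let D = the rare event, + = positive/flagged.
P(D) = 1/500
P(+|D) = 92/100 = 23/25
P(+|D') = 10/100 = 1/10
P(+) = P(+|D)P(D) + P(+|D')P(D')
     = \frac{23}{25} × \frac{1}{500} + \frac{1}{10} × \frac{499}{500}
     = \frac{2541}{25000}
P(D|+) = P(+|D)P(D)/P(+) = \frac{46}{2541}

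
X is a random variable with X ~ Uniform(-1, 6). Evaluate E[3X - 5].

For X ~ Uniform(-1, 6):
E[X] = \frac{5}{2}
E[3X - 5] = 3 × E[X] - 5 = \frac{5}{2}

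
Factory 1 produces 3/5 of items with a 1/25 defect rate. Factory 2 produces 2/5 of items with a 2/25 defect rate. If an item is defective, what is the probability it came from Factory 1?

Using Bayes' theorem:
P(F1) = 3/5, P(D|F1) = 1/25
P(F2) = 2/5, P(D|F2) = 2/25
P(D) = P(D|F1)P(F1) + P(D|F2)P(F2)
     = \frac{7}{125}
P(F1|D) = P(D|F1)P(F1) / P(D)
= \frac{3}{7}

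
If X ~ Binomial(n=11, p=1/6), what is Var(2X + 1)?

For X ~ Binomial(n=11, p=1/6):
Var(X) = \frac{55}{36}
Var(2X + 1) = (2)² × Var(X) = 4 × \frac{55}{36} = \frac{55}{9}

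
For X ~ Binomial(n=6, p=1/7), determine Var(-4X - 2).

For X ~ Binomial(n=6, p=1/7):
Var(X) = \frac{36}{49}
Var(-4X - 2) = (-4)² × Var(X) = 16 × \frac{36}{49} = \frac{576}{49}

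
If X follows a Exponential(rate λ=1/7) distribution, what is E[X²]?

Using the identity E[X²] = Var(X) + (E[X])²:
E[X] = 7
Var(X) = 49
E[X²] = 49 + (7)²
= 98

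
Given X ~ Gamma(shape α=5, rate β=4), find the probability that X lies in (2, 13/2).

P(2 < X < 13/2) = ∫_{2}^{13/2} f(x) dx
where f(x) = \frac{128 x^{4} e^{- 4 x}}{3}
= \frac{3 \left(-7445 + 99 e^{18}\right)}{e^{26}}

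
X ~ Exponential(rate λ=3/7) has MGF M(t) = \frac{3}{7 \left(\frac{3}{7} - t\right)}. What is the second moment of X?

To find E[X^2], compute M^(2)(0):
M^(1)(t) = \frac{3}{7 \left(\frac{3}{7} - t\right)^{2}}
M^(2)(t) = \frac{6}{7 \left(\frac{3}{7} - t\right)^{3}}
M^(2)(0) = \frac{98}{9}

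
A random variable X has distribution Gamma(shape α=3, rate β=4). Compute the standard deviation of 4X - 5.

For X ~ Gamma(shape α=3, rate β=4):
Var(X) = \frac{3}{16}
SD(X) = √(Var(X)) = √(\frac{3}{16}) = \frac{\sqrt{3}}{4}
SD(4X - 5) = |4| × SD(X) = 4 × \frac{\sqrt{3}}{4} = \sqrt{3}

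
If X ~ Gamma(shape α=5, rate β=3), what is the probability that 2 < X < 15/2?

P(2 < X < 15/2) = ∫_{2}^{15/2} f(x) dx
where f(x) = \frac{81 x^{4} e^{- 3 x}}{8}
= - \frac{1645283}{128 e^{\frac{45}{2}}} + \frac{115}{e^{6}}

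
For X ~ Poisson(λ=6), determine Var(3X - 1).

For X ~ Poisson(λ=6):
Var(X) = 6
Var(3X - 1) = (3)² × Var(X) = 9 × 6 = 54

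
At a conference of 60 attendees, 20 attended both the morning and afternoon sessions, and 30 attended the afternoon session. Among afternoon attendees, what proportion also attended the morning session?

P(A ∩ B) = 20/60 = 1/3
P(B) = 30/60 = 1/2
P(A|B) = P(A ∩ B) / P(B) = (1/3) / (1/2) = 2/3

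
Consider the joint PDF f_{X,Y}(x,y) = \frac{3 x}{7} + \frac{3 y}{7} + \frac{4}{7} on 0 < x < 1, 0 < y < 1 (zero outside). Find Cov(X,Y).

E[XY] = ∫∫ xy × f(x,y) dx dy = \frac{2}{7}
E[X] = \frac{15}{28}
E[Y] = \frac{15}{28}
Cov(X,Y) = E[XY] - E[X]E[Y] = - \frac{1}{784}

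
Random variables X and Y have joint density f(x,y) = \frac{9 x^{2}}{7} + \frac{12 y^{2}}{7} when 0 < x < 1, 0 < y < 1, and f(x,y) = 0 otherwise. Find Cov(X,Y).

E[XY] = ∫∫ xy × f(x,y) dx dy = \frac{3}{8}
E[X] = \frac{17}{28}
E[Y] = \frac{9}{14}
Cov(X,Y) = E[XY] - E[X]E[Y] = - \frac{3}{196}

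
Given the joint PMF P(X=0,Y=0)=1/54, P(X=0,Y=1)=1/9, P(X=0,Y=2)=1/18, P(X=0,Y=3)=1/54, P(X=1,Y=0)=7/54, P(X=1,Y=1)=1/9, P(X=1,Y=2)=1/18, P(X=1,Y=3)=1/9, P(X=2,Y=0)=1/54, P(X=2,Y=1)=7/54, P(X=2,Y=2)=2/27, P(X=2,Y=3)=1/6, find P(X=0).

P(X=0) = P(X=0,Y=0) + P(X=0,Y=1) + P(X=0,Y=2) + P(X=0,Y=3)
= 1/54 + 1/9 + 1/18 + 1/54
= 11/54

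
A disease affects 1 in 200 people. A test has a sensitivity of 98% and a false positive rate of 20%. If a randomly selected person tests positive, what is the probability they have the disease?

Let D = the rare event, + = positive/flagged.
P(D) = 1/200
P(+|D) = 98/100 = 49/50
P(+|D') = 20/100 = 1/5
P(+) = P(+|D)P(D) + P(+|D')P(D')
     = \frac{49}{50} × \frac{1}{200} + \frac{1}{5} × \frac{199}{200}
     = \frac{2039}{10000}
P(D|+) = P(+|D)P(D)/P(+) = \frac{49}{2039}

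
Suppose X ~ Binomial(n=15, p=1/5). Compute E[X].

For X ~ Binomial(n=15, p=1/5), the expected value is:
E[X] = 3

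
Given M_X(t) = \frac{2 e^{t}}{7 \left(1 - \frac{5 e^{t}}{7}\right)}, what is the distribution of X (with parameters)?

The MGF M(t) = \frac{2 e^{t}}{7 \left(1 - \frac{5 e^{t}}{7}\right)} is the standard form for the Geometric distribution.
Comparing with the known MGF formula identifies: Geometric(p=2/7), X = trial number of first success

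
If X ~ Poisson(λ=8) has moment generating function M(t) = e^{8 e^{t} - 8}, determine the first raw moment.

To find E[X], compute M^(1)(0):
M^(1)(t) = 8 e^{t} e^{8 e^{t} - 8}
M^(1)(0) = 8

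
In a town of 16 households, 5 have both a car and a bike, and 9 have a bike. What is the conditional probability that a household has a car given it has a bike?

P(A ∩ B) = 5/16
P(B) = 9/16
P(A|B) = P(A ∩ B) / P(B) = (5/16) / (9/16) = 5/9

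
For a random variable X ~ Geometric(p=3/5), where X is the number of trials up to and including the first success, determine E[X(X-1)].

E[X(X-1)] = E[X² - X] = E[X²] - E[X]
E[X] = \frac{5}{3}
E[X²] = Var(X) + (E[X])² = \frac{10}{9} + (\frac{5}{3})² = \frac{35}{9}
E[X(X-1)] = \frac{35}{9} - \frac{5}{3} = \frac{20}{9}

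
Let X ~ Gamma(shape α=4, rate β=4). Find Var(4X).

For X ~ Gamma(shape α=4, rate β=4):
Var(X) = \frac{1}{4}
Var(4X) = (4)² × Var(X) = 16 × \frac{1}{4} = 4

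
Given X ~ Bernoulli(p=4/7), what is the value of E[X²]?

Using the identity E[X²] = Var(X) + (E[X])²:
E[X] = \frac{4}{7}
Var(X) = \frac{12}{49}
E[X²] = \frac{12}{49} + (\frac{4}{7})²
= \frac{4}{7}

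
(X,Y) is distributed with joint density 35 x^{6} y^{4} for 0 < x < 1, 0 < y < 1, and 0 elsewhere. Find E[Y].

E[Y] = ∫_0^1 ∫_0^1 y × f(x,y) dx dy
= \frac{5}{6}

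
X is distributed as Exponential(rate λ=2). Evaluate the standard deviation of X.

For X ~ Exponential(rate λ=2):
Var(X) = \frac{1}{4}
SD(X) = √(Var(X)) = √(\frac{1}{4}) = \frac{1}{2}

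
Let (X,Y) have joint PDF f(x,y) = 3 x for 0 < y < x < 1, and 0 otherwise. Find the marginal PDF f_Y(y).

f_Y(y) = ∫_y^1 3 x dx = \frac{3}{2} - \frac{3 y^{2}}{2}
for 0 < y < 1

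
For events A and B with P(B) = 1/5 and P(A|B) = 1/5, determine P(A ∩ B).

By definition, P(A|B) = P(A ∩ B) / P(B)
So P(A ∩ B) = P(A|B) × P(B)
= 1/5 × 1/5
= 1/25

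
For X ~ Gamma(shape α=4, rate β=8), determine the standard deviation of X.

For X ~ Gamma(shape α=4, rate β=8):
Var(X) = \frac{1}{16}
SD(X) = √(Var(X)) = √(\frac{1}{16}) = \frac{1}{4}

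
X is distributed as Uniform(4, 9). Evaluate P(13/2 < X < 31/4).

P(13/2 < X < 31/4) = ∫_{13/2}^{31/4} f(x) dx
where f(x) = \frac{1}{5}
= \frac{1}{4}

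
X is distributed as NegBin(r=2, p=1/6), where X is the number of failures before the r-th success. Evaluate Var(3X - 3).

For X ~ NegBin(r=2, p=1/6), where X is the number of failures before the r-th success:
Var(X) = 60
Var(3X - 3) = (3)² × Var(X) = 9 × 60 = 540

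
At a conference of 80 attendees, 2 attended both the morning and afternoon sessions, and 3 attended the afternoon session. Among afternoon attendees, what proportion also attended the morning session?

P(A ∩ B) = 2/80 = 1/40
P(B) = 3/80
P(A|B) = P(A ∩ B) / P(B) = (1/40) / (3/80) = 2/3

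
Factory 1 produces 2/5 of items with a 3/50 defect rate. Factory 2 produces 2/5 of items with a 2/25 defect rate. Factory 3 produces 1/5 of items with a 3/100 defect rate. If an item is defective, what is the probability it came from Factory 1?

Using Bayes' theorem:
P(F1) = 2/5, P(D|F1) = 3/50
P(F2) = 2/5, P(D|F2) = 2/25
P(F3) = 1/5, P(D|F3) = 3/100
P(D) = P(D|F1)P(F1) + P(D|F2)P(F2) + P(D|F3)P(F3)
     = \frac{31}{500}
P(F1|D) = P(D|F1)P(F1) / P(D)
= \frac{12}{31}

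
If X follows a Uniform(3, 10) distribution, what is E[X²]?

Using the identity E[X²] = Var(X) + (E[X])²:
E[X] = \frac{13}{2}
Var(X) = \frac{49}{12}
E[X²] = \frac{49}{12} + (\frac{13}{2})²
= \frac{139}{3}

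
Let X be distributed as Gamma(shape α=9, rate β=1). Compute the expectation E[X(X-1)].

E[X(X-1)] = E[X² - X] = E[X²] - E[X]
E[X] = 9
E[X²] = Var(X) + (E[X])² = 9 + (9)² = 90
E[X(X-1)] = 90 - 9 = 81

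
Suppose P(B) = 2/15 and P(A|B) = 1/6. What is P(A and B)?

By definition, P(A|B) = P(A ∩ B) / P(B)
So P(A ∩ B) = P(A|B) × P(B)
= 1/6 × 2/15
= 1/45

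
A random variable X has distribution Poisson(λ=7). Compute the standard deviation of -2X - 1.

For X ~ Poisson(λ=7):
Var(X) = 7
SD(X) = √(Var(X)) = √(7) = \sqrt{7}
SD(-2X - 1) = |-2| × SD(X) = 2 × \sqrt{7} = 2 \sqrt{7}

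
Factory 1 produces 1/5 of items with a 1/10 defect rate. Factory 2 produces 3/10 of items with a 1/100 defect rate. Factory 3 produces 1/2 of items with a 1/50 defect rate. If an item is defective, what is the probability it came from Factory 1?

Using Bayes' theorem:
P(F1) = 1/5, P(D|F1) = 1/10
P(F2) = 3/10, P(D|F2) = 1/100
P(F3) = 1/2, P(D|F3) = 1/50
P(D) = P(D|F1)P(F1) + P(D|F2)P(F2) + P(D|F3)P(F3)
     = \frac{33}{1000}
P(F1|D) = P(D|F1)P(F1) / P(D)
= \frac{20}{33}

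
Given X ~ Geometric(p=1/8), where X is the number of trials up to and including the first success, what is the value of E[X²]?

Using the identity E[X²] = Var(X) + (E[X])²:
E[X] = 8
Var(X) = 56
E[X²] = 56 + (8)²
= 120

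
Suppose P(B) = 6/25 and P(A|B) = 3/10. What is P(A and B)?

By definition, P(A|B) = P(A ∩ B) / P(B)
So P(A ∩ B) = P(A|B) × P(B)
= 3/10 × 6/25
= 9/125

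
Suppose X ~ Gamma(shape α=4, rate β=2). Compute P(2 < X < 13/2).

P(2 < X < 13/2) = ∫_{2}^{13/2} f(x) dx
where f(x) = \frac{8 x^{3} e^{- 2 x}}{3}
= \frac{-1394 + 71 e^{9}}{3 e^{13}}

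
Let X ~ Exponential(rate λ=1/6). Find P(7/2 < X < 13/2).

P(7/2 < X < 13/2) = ∫_{7/2}^{13/2} f(x) dx
where f(x) = \frac{e^{- \frac{x}{6}}}{6}
= - \frac{1 - e^{\frac{1}{2}}}{e^{\frac{13}{12}}}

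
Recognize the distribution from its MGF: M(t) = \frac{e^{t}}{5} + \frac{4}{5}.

The MGF M(t) = \frac{e^{t}}{5} + \frac{4}{5} is the standard form for the Bernoulli distribution.
Comparing with the known MGF formula identifies: Bernoulli(p=1/5)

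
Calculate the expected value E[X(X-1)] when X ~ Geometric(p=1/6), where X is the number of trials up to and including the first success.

E[X(X-1)] = E[X² - X] = E[X²] - E[X]
E[X] = 6
E[X²] = Var(X) + (E[X])² = 30 + (6)² = 66
E[X(X-1)] = 66 - 6 = 60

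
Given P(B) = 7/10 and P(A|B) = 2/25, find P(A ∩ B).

By definition, P(A|B) = P(A ∩ B) / P(B)
So P(A ∩ B) = P(A|B) × P(B)
= 2/25 × 7/10
= 7/125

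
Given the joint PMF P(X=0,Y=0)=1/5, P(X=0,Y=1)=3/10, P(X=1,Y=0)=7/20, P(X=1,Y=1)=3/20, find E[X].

First find marginal of X:
P(X=0) = 1/2
P(X=1) = 1/2
E[X] = 0 × 1/2 + 1 × 1/2 = 1/2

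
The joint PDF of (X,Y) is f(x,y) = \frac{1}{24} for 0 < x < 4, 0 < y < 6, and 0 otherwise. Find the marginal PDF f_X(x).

f_X(x) = ∫_0^6 f(x,y) dy
= ∫_0^6 \frac{1}{24} dy
= \frac{1}{4} for 0 < x < 4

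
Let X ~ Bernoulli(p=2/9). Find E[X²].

Using the identity E[X²] = Var(X) + (E[X])²:
E[X] = \frac{2}{9}
Var(X) = \frac{14}{81}
E[X²] = \frac{14}{81} + (\frac{2}{9})²
= \frac{2}{9}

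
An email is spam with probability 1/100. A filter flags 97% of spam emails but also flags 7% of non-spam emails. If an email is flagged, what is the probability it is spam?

Let D = the rare event, + = positive/flagged.
P(D) = 1/100
P(+|D) = 97/100
P(+|D') = 7/100
P(+) = P(+|D)P(D) + P(+|D')P(D')
     = \frac{97}{100} × \frac{1}{100} + \frac{7}{100} × \frac{99}{100}
     = \frac{79}{1000}
P(D|+) = P(+|D)P(D)/P(+) = \frac{97}{790}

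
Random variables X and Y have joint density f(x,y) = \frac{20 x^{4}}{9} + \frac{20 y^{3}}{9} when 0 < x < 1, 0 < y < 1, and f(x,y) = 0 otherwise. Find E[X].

E[X] = ∫_0^1 ∫_0^1 x × f(x,y) dy dx
= ∫_0^1 ∫_0^1 x × (\frac{20 x^{4}}{9} + \frac{20 y^{3}}{9}) dy dx
= \frac{35}{54}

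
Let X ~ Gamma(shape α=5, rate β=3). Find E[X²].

Using the identity E[X²] = Var(X) + (E[X])²:
E[X] = \frac{5}{3}
Var(X) = \frac{5}{9}
E[X²] = \frac{5}{9} + (\frac{5}{3})²
= \frac{10}{3}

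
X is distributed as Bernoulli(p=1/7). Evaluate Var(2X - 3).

For X ~ Bernoulli(p=1/7):
Var(X) = \frac{6}{49}
Var(2X - 3) = (2)² × Var(X) = 4 × \frac{6}{49} = \frac{24}{49}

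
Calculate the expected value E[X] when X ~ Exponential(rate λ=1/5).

For X ~ Exponential(rate λ=1/5), the expected value is:
E[X] = 5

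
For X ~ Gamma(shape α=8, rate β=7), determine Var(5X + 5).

For X ~ Gamma(shape α=8, rate β=7):
Var(X) = \frac{8}{49}
Var(5X + 5) = (5)² × Var(X) = 25 × \frac{8}{49} = \frac{200}{49}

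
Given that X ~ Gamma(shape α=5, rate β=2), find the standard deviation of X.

For X ~ Gamma(shape α=5, rate β=2):
Var(X) = \frac{5}{4}
SD(X) = √(Var(X)) = √(\frac{5}{4}) = \frac{\sqrt{5}}{2}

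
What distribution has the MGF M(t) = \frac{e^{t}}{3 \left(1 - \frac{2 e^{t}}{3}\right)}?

The MGF M(t) = \frac{e^{t}}{3 \left(1 - \frac{2 e^{t}}{3}\right)} is the standard form for the Geometric distribution.
Comparing with the known MGF formula identifies: Geometric(p=1/3), X = trial number of first success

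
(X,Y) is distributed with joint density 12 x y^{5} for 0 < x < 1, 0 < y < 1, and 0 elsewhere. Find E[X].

E[X] = ∫_0^1 ∫_0^1 x × f(x,y) dy dx
= ∫_0^1 ∫_0^1 x × (12 x y^{5}) dy dx
= \frac{2}{3}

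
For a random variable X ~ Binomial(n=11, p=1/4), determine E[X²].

Using the identity E[X²] = Var(X) + (E[X])²:
E[X] = \frac{11}{4}
Var(X) = \frac{33}{16}
E[X²] = \frac{33}{16} + (\frac{11}{4})²
= \frac{77}{8}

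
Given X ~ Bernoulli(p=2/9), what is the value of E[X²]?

Using the identity E[X²] = Var(X) + (E[X])²:
E[X] = \frac{2}{9}
Var(X) = \frac{14}{81}
E[X²] = \frac{14}{81} + (\frac{2}{9})²
= \frac{2}{9}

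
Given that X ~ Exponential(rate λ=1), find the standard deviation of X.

For X ~ Exponential(rate λ=1):
Var(X) = 1
SD(X) = √(Var(X)) = √(1) = 1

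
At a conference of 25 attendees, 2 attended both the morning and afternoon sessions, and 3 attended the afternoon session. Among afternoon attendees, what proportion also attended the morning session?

P(A ∩ B) = 2/25
P(B) = 3/25
P(A|B) = P(A ∩ B) / P(B) = (2/25) / (3/25) = 2/3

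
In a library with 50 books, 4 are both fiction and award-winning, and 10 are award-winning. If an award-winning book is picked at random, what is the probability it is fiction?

P(A ∩ B) = 4/50 = 2/25
P(B) = 10/50 = 1/5
P(A|B) = P(A ∩ B) / P(B) = (2/25) / (1/5) = 2/5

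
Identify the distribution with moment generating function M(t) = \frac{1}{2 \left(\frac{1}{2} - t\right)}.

The MGF M(t) = \frac{1}{2 \left(\frac{1}{2} - t\right)} is the standard form for the Exponential distribution.
Comparing with the known MGF formula identifies: Exponential(rate λ=1/2)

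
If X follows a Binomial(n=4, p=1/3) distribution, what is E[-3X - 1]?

For X ~ Binomial(n=4, p=1/3):
E[X] = \frac{4}{3}
E[-3X - 1] = -3 × E[X] - 1 = -5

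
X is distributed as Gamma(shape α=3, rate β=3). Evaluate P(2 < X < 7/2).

P(2 < X < 7/2) = ∫_{2}^{7/2} f(x) dx
where f(x) = \frac{27 x^{2} e^{- 3 x}}{2}
= - \frac{533}{8 e^{\frac{21}{2}}} + \frac{25}{e^{6}}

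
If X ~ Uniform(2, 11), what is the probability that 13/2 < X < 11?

P(13/2 < X < 11) = ∫_{13/2}^{11} f(x) dx
where f(x) = \frac{1}{9}
= \frac{1}{2}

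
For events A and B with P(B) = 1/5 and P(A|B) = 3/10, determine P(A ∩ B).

By definition, P(A|B) = P(A ∩ B) / P(B)
So P(A ∩ B) = P(A|B) × P(B)
= 3/10 × 1/5
= 3/50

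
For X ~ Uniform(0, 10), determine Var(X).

For X ~ Uniform(0, 10):
Var(X) = \frac{25}{3}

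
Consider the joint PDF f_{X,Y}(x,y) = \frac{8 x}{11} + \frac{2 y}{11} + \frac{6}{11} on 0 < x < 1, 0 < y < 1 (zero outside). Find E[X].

E[X] = ∫_0^1 ∫_0^1 x × f(x,y) dy dx
= ∫_0^1 ∫_0^1 x × (\frac{8 x}{11} + \frac{2 y}{11} + \frac{6}{11}) dy dx
= \frac{37}{66}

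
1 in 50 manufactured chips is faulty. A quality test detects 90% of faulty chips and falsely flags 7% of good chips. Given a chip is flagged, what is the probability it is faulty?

Let D = the rare event, + = positive/flagged.
P(D) = 1/50
P(+|D) = 90/100 = 9/10
P(+|D') = 7/100
P(+) = P(+|D)P(D) + P(+|D')P(D')
     = \frac{9}{10} × \frac{1}{50} + \frac{7}{100} × \frac{49}{50}
     = \frac{433}{5000}
P(D|+) = P(+|D)P(D)/P(+) = \frac{90}{433}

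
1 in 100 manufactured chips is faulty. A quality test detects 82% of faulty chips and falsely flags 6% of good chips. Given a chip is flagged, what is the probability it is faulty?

Let D = the rare event, + = positive/flagged.
P(D) = 1/100
P(+|D) = 82/100 = 41/50
P(+|D') = 6/100 = 3/50
P(+) = P(+|D)P(D) + P(+|D')P(D')
     = \frac{41}{50} × \frac{1}{100} + \frac{3}{50} × \frac{99}{100}
     = \frac{169}{2500}
P(D|+) = P(+|D)P(D)/P(+) = \frac{41}{338}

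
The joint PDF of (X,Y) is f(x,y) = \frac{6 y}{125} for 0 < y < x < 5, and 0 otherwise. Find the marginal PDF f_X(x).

f_X(x) = ∫_0^x \frac{6 y}{125} dy = \frac{3 x^{2}}{125}
for 0 < x < 5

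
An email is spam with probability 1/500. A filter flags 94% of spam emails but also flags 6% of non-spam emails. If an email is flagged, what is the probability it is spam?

Let D = the rare event, + = positive/flagged.
P(D) = 1/500
P(+|D) = 94/100 = 47/50
P(+|D') = 6/100 = 3/50
P(+) = P(+|D)P(D) + P(+|D')P(D')
     = \frac{47}{50} × \frac{1}{500} + \frac{3}{50} × \frac{499}{500}
     = \frac{193}{3125}
P(D|+) = P(+|D)P(D)/P(+) = \frac{47}{1544}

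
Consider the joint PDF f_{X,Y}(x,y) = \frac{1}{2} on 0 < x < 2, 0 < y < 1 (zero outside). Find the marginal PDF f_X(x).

f_X(x) = ∫_0^1 f(x,y) dy
= ∫_0^1 \frac{1}{2} dy
= \frac{1}{2} for 0 < x < 2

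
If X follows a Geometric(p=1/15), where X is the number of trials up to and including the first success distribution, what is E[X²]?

Using the identity E[X²] = Var(X) + (E[X])²:
E[X] = 15
Var(X) = 210
E[X²] = 210 + (15)²
= 435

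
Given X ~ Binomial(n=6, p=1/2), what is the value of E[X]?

For X ~ Binomial(n=6, p=1/2), the expected value is:
E[X] = 3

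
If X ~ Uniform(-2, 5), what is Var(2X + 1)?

For X ~ Uniform(-2, 5):
Var(X) = \frac{49}{12}
Var(2X + 1) = (2)² × Var(X) = 4 × \frac{49}{12} = \frac{49}{3}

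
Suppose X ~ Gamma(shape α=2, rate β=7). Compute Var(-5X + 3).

For X ~ Gamma(shape α=2, rate β=7):
Var(X) = \frac{2}{49}
Var(-5X + 3) = (-5)² × Var(X) = 25 × \frac{2}{49} = \frac{50}{49}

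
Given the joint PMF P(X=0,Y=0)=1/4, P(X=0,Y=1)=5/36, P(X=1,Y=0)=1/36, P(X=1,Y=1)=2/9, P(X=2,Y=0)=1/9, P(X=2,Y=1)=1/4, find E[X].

First find marginal of X:
P(X=0) = 7/18
P(X=1) = 1/4
P(X=2) = 13/36
E[X] = 0 × 7/18 + 1 × 1/4 + 2 × 13/36 = 35/36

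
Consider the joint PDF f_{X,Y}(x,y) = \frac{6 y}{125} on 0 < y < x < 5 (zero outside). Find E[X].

f_X(x) = ∫_0^x \frac{6 y}{125} dy = \frac{3 x^{2}}{125}
E[X] = ∫_0^5 x × (\frac{3 x^{2}}{125}) dx = \frac{15}{4}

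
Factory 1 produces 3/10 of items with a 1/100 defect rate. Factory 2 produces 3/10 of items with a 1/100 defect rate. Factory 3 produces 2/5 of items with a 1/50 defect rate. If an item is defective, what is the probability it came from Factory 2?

Using Bayes' theorem:
P(F1) = 3/10, P(D|F1) = 1/100
P(F2) = 3/10, P(D|F2) = 1/100
P(F3) = 2/5, P(D|F3) = 1/50
P(D) = P(D|F1)P(F1) + P(D|F2)P(F2) + P(D|F3)P(F3)
     = \frac{7}{500}
P(F2|D) = P(D|F2)P(F2) / P(D)
= \frac{3}{14}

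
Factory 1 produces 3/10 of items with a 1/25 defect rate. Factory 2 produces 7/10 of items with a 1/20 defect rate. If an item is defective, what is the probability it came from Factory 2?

Using Bayes' theorem:
P(F1) = 3/10, P(D|F1) = 1/25
P(F2) = 7/10, P(D|F2) = 1/20
P(D) = P(D|F1)P(F1) + P(D|F2)P(F2)
     = \frac{47}{1000}
P(F2|D) = P(D|F2)P(F2) / P(D)
= \frac{35}{47}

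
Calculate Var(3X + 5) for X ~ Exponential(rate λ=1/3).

For X ~ Exponential(rate λ=1/3):
Var(X) = 9
Var(3X + 5) = (3)² × Var(X) = 9 × 9 = 81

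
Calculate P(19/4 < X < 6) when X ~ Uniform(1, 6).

P(19/4 < X < 6) = ∫_{19/4}^{6} f(x) dx
where f(x) = \frac{1}{5}
= \frac{1}{4}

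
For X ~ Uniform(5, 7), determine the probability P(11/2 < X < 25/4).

P(11/2 < X < 25/4) = ∫_{11/2}^{25/4} f(x) dx
where f(x) = \frac{1}{2}
= \frac{3}{8}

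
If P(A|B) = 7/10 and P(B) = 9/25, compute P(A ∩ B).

By definition, P(A|B) = P(A ∩ B) / P(B)
So P(A ∩ B) = P(A|B) × P(B)
= 7/10 × 9/25
= 63/250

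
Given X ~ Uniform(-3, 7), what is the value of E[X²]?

Using the identity E[X²] = Var(X) + (E[X])²:
E[X] = 2
Var(X) = \frac{25}{3}
E[X²] = \frac{25}{3} + (2)²
= \frac{37}{3}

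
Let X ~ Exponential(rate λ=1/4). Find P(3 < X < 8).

P(3 < X < 8) = ∫_{3}^{8} f(x) dx
where f(x) = \frac{e^{- \frac{x}{4}}}{4}
= - \frac{1}{e^{2}} + e^{- \frac{3}{4}}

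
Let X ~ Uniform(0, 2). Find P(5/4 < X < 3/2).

P(5/4 < X < 3/2) = ∫_{5/4}^{3/2} f(x) dx
where f(x) = \frac{1}{2}
= \frac{1}{8}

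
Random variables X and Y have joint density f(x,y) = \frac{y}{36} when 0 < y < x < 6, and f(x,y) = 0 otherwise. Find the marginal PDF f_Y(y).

f_Y(y) = ∫_y^6 \frac{y}{36} dx = \frac{y \left(6 - y\right)}{36}
for 0 < y < 6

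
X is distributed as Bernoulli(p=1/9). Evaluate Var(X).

For X ~ Bernoulli(p=1/9):
Var(X) = \frac{8}{81}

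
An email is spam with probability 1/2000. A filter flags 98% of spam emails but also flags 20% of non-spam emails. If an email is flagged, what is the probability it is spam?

Let D = the rare event, + = positive/flagged.
P(D) = 1/2000
P(+|D) = 98/100 = 49/50
P(+|D') = 20/100 = 1/5
P(+) = P(+|D)P(D) + P(+|D')P(D')
     = \frac{49}{50} × \frac{1}{2000} + \frac{1}{5} × \frac{1999}{2000}
     = \frac{20039}{100000}
P(D|+) = P(+|D)P(D)/P(+) = \frac{49}{20039}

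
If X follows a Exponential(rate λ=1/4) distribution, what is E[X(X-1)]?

E[X(X-1)] = E[X² - X] = E[X²] - E[X]
E[X] = 4
E[X²] = Var(X) + (E[X])² = 16 + (4)² = 32
E[X(X-1)] = 32 - 4 = 28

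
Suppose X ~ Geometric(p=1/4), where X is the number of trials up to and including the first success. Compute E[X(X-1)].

E[X(X-1)] = E[X² - X] = E[X²] - E[X]
E[X] = 4
E[X²] = Var(X) + (E[X])² = 12 + (4)² = 28
E[X(X-1)] = 28 - 4 = 24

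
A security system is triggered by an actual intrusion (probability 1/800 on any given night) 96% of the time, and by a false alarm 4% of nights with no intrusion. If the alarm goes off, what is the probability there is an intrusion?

Let D = the rare event, + = positive/flagged.
P(D) = 1/800
P(+|D) = 96/100 = 24/25
P(+|D') = 4/100 = 1/25
P(+) = P(+|D)P(D) + P(+|D')P(D')
     = \frac{24}{25} × \frac{1}{800} + \frac{1}{25} × \frac{799}{800}
     = \frac{823}{20000}
P(D|+) = P(+|D)P(D)/P(+) = \frac{24}{823}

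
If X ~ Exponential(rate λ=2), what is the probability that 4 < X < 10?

P(4 < X < 10) = ∫_{4}^{10} f(x) dx
where f(x) = 2 e^{- 2 x}
= - \frac{1 - e^{12}}{e^{20}}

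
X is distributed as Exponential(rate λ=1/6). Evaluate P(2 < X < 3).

P(2 < X < 3) = ∫_{2}^{3} f(x) dx
where f(x) = \frac{e^{- \frac{x}{6}}}{6}
= - \frac{1}{e^{\frac{1}{2}}} + e^{- \frac{1}{3}}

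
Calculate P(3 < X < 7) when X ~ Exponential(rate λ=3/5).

P(3 < X < 7) = ∫_{3}^{7} f(x) dx
where f(x) = \frac{3 e^{- \frac{3 x}{5}}}{5}
= - \frac{1 - e^{\frac{12}{5}}}{e^{\frac{21}{5}}}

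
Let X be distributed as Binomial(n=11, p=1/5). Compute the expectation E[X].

For X ~ Binomial(n=11, p=1/5), the expected value is:
E[X] = \frac{11}{5}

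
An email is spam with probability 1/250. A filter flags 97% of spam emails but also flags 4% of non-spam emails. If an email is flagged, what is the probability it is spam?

Let D = the rare event, + = positive/flagged.
P(D) = 1/250
P(+|D) = 97/100
P(+|D') = 4/100 = 1/25
P(+) = P(+|D)P(D) + P(+|D')P(D')
     = \frac{97}{100} × \frac{1}{250} + \frac{1}{25} × \frac{249}{250}
     = \frac{1093}{25000}
P(D|+) = P(+|D)P(D)/P(+) = \frac{97}{1093}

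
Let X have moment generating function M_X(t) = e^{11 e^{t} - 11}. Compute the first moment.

To find E[X], compute M^(1)(0):
M^(1)(t) = 11 e^{t} e^{11 e^{t} - 11}
M^(1)(0) = 11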